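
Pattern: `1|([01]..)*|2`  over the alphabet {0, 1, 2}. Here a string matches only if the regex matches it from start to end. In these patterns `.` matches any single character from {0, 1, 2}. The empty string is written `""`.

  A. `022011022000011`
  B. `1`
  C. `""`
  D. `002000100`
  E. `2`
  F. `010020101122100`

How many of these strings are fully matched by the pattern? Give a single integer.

A → match
B → match
C → match
D → match
E → match
F → match
Total matched: 6

6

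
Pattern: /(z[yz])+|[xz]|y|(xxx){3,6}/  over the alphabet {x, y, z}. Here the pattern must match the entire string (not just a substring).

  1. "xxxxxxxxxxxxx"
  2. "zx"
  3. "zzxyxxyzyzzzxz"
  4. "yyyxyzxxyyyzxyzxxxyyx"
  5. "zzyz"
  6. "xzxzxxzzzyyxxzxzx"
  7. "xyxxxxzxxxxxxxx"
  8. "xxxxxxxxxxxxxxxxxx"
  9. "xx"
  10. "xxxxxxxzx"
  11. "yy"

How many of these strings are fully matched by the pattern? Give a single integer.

1

1 → no match
2 → no match
3 → no match
4 → no match
5 → no match
6 → no match
7 → no match
8 → match
9 → no match
10 → no match
11 → no match
Total matched: 1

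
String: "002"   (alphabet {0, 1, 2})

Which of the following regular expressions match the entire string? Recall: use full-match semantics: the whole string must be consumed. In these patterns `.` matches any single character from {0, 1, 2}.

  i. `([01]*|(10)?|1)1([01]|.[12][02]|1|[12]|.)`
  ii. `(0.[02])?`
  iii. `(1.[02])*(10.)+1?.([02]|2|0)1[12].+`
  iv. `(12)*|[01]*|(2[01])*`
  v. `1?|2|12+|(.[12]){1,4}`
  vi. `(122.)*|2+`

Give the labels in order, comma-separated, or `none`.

ii

i → no match
ii → match
iii → no match
iv → no match
v → no match
vi → no match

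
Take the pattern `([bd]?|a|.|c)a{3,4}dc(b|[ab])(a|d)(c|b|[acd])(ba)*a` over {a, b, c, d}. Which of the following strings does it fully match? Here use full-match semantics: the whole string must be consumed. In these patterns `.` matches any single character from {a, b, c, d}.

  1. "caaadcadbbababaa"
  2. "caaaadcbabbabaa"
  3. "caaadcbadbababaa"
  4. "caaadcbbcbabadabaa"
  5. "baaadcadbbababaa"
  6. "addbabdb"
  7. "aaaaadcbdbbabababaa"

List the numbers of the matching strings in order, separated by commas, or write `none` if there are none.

1 → match
2 → match
3 → match
4 → no match
5 → match
6 → no match — must end with "a"
7 → match

1, 2, 3, 5, 7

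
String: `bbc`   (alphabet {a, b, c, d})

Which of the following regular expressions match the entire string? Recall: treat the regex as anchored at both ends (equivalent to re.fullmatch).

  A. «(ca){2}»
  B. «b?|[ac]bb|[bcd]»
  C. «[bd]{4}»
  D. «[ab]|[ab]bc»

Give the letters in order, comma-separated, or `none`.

A → no match — must start with `ca`
B → no match
C → no match
D → match

D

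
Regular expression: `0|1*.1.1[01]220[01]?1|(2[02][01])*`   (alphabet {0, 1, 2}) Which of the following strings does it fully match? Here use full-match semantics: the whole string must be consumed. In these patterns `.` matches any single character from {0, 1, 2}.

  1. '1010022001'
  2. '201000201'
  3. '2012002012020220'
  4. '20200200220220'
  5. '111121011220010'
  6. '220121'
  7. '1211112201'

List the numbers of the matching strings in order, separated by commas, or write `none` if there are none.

7

1 → no match
2 → no match
3 → no match
4 → no match
5 → no match
6 → no match
7 → match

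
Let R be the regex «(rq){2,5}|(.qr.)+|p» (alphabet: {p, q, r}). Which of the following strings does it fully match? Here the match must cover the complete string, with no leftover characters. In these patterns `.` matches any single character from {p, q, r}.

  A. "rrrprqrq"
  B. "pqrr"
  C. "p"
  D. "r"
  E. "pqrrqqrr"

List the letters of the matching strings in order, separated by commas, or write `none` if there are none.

A → no match
B → match
C → match
D → no match
E → match

B, C, E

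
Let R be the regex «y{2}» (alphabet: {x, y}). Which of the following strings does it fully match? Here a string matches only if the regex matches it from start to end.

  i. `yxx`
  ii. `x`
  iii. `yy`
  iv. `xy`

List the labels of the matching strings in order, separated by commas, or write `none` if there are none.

i → no match — must end with `y`
ii → no match — must start with `y`
iii → match
iv → no match — must start with `y`

iii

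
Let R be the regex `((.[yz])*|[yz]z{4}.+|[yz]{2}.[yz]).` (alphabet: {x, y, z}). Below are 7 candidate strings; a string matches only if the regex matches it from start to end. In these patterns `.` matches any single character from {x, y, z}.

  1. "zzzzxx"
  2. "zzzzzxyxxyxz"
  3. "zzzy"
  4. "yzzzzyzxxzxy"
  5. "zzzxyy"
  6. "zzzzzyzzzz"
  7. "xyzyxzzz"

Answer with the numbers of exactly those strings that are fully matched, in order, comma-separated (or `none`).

1 → no match
2 → match
3 → no match
4 → match
5 → no match
6 → match
7 → no match

2, 4, 6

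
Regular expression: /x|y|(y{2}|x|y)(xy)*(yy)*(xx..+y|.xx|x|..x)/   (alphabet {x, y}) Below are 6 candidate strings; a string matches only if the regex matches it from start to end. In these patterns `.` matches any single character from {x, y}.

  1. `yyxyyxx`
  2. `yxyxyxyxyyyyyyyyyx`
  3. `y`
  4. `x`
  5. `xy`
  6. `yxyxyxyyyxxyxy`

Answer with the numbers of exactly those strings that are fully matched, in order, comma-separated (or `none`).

1 → match
2 → match
3 → match
4 → match
5 → no match
6 → match

1, 2, 3, 4, 6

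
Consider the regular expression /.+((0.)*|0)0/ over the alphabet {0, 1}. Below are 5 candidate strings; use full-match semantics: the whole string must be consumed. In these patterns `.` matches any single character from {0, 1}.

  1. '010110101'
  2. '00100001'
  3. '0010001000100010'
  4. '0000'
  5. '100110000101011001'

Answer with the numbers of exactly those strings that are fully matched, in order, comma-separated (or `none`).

3, 4

1 → no match — must end with '0'
2 → no match — must end with '0'
3 → match
4 → match
5 → no match — must end with '0'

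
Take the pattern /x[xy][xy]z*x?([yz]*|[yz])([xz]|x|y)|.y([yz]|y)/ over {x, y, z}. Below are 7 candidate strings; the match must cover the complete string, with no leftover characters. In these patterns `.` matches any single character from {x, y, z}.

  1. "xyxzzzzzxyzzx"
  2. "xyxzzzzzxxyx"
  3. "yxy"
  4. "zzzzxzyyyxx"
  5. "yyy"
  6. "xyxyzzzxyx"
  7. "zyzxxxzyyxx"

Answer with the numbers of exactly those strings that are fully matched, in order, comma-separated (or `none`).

1 → match
2 → no match
3 → no match
4 → no match
5 → match
6 → no match
7 → no match

1, 5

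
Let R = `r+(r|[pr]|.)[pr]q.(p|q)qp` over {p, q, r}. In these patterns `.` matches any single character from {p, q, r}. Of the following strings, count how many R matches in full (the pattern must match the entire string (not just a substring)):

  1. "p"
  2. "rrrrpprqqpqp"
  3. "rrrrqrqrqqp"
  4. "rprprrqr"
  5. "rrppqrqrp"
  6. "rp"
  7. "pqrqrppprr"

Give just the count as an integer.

1. "p" → no match — must start with "r"
2. "rrrrpprqqpqp" → no match
3. "rrrrqrqrqqp" → match
4. "rprprrqr" → no match — must end with "qp"
5. "rrppqrqrp" → no match — must end with "qp"
6. "rp" → no match — must end with "qp"
7. "pqrqrppprr" → no match — must start with "r"
Total matched: 1

1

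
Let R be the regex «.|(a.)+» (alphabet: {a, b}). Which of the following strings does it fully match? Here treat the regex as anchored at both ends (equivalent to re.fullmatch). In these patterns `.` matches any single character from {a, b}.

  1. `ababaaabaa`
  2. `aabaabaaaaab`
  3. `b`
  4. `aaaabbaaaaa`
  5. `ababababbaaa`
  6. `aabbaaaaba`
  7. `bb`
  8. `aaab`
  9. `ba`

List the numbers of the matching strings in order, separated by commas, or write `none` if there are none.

1, 3, 8

1 → match
2 → no match
3 → match
4 → no match
5 → no match
6 → no match
7 → no match
8 → match
9 → no match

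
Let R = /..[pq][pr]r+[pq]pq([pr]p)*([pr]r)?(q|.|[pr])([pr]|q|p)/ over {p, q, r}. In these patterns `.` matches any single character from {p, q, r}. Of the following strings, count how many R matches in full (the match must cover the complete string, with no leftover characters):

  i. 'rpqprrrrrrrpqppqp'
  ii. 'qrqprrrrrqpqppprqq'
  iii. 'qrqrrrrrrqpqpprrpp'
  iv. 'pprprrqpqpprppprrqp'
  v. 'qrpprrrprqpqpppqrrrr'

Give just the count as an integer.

2

i → no match
ii → match
iii → match
iv → no match
v → no match
Total matched: 2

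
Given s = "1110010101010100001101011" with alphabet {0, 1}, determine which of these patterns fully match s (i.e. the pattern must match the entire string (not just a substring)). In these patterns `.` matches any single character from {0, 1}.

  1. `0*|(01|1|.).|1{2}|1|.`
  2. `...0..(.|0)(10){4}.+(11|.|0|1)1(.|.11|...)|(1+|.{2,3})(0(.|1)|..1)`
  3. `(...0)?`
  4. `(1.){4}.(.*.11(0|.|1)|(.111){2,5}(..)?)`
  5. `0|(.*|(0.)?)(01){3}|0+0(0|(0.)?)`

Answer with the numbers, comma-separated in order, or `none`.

1 → no match
2 → match
3 → no match
4 → no match
5 → no match

2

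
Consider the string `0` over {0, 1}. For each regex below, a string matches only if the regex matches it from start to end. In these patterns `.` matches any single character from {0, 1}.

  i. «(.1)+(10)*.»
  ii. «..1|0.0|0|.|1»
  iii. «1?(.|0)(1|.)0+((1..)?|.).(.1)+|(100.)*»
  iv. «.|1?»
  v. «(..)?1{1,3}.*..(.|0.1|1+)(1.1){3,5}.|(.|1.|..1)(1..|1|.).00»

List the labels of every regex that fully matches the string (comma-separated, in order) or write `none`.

i → no match
ii → match
iii → no match
iv → match
v → no match

ii, iv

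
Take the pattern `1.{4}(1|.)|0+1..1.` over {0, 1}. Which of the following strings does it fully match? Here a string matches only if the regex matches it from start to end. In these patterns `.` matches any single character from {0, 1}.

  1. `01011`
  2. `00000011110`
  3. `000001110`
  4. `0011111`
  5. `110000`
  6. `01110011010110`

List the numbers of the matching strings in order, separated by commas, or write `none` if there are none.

2, 4, 5

1 → no match
2 → match
3 → no match
4 → match
5 → match
6 → no match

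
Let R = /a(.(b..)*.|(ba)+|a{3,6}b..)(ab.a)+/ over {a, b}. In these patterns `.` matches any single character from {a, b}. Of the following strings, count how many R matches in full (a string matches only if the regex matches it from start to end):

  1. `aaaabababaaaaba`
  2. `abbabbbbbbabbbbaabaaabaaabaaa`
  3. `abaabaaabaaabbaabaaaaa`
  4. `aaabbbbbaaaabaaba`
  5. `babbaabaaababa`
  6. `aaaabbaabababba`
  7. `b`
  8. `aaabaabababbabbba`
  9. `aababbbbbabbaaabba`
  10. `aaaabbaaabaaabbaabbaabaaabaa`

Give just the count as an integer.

1 → no match
2 → no match
3 → no match
4 → no match
5 → no match — must start with `a`
6 → no match
7 → no match — must start with `a`
8 → no match
9 → no match
10 → no match
Total matched: 0

0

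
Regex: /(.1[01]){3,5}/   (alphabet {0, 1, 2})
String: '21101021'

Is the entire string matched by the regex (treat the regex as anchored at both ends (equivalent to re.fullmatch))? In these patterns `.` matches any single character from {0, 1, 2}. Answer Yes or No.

No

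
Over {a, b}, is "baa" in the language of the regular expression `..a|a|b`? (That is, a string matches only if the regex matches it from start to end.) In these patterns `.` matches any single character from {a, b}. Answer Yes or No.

Yes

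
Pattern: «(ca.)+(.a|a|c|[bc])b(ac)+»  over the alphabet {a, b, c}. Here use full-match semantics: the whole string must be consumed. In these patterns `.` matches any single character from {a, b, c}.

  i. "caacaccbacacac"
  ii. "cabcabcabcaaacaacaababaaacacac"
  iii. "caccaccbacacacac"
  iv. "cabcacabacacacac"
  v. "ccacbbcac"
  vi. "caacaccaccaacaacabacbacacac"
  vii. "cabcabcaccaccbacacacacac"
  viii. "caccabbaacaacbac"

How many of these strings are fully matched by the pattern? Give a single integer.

i → match
ii → no match
iii → match
iv → match
v → no match — must start with "ca"
vi → no match
vii → match
viii → no match
Total matched: 4

4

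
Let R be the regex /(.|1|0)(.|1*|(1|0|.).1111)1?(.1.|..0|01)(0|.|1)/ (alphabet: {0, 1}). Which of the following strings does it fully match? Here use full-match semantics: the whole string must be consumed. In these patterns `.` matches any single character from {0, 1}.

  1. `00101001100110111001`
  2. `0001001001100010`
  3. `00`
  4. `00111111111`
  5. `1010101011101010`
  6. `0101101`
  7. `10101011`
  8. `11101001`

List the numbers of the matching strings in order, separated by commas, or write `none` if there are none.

4

1 → no match
2 → no match
3 → no match
4 → match
5 → no match
6 → no match
7 → no match
8 → no match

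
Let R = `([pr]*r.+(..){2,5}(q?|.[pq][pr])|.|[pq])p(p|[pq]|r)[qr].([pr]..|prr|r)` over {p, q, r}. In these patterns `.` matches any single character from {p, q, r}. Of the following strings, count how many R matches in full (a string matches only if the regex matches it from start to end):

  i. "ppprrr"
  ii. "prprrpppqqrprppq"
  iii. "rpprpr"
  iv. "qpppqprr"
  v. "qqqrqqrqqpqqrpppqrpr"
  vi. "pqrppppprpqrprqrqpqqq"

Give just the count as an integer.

2

i. "ppprrr" → match
ii → no match
iii. "rpprpr" → match
iv. "qpppqprr" → no match
v → no match
vi → no match
Total matched: 2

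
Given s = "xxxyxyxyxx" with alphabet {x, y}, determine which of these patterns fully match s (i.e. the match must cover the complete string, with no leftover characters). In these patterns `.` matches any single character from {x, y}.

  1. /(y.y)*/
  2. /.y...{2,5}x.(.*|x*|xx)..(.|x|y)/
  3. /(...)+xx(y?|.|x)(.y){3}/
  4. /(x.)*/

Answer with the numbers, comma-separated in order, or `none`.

4

1 → no match
2 → no match
3 → no match — must end with "y"
4 → match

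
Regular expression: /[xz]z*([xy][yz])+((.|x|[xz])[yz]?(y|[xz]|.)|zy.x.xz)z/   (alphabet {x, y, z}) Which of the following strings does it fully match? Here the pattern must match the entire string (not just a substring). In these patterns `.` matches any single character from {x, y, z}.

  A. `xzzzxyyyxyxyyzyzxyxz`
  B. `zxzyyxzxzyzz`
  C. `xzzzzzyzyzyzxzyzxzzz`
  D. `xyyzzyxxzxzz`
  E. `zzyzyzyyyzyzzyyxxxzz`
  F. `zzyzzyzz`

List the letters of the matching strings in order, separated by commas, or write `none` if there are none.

A → match
B → match
C → match
D → no match
E → match
F → match

A, B, C, E, F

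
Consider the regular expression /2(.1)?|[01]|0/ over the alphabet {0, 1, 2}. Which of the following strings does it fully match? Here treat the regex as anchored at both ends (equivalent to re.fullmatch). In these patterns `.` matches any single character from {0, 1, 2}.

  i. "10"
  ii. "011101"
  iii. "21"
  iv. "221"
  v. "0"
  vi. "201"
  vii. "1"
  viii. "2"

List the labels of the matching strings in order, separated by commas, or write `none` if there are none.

i → no match
ii → no match
iii → no match
iv → match
v → match
vi → match
vii → match
viii → match

iv, v, vi, vii, viii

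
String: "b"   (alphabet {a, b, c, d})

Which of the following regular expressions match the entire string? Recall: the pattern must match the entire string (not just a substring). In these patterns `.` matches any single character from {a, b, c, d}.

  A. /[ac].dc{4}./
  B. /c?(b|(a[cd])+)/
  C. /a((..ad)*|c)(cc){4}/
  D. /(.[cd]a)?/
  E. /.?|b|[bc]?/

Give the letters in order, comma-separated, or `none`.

B, E

A → no match
B → match
C → no match — must start with "a"
D → no match
E → match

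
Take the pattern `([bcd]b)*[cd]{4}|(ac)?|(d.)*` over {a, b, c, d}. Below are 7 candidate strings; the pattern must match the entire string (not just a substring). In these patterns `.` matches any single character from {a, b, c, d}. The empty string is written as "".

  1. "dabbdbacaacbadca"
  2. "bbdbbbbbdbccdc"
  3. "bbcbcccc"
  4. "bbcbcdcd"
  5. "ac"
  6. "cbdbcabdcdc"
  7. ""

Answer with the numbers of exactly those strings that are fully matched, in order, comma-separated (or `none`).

1 → no match
2 → match
3 → match
4 → match
5 → match
6 → no match
7 → match

2, 3, 4, 5, 7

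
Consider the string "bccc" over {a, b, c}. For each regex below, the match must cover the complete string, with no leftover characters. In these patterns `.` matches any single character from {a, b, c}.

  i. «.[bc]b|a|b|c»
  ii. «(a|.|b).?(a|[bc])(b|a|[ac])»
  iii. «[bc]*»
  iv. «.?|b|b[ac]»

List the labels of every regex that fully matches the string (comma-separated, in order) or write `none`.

i → no match
ii → match
iii → match
iv → no match

ii, iii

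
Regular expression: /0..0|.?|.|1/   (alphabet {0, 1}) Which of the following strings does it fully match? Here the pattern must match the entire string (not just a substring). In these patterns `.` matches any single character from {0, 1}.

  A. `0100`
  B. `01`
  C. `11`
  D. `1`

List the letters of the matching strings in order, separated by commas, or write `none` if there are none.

A → match
B → no match
C → no match
D → match

A, D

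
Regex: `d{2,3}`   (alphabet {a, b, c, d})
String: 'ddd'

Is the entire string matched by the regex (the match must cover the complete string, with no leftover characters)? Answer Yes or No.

Yes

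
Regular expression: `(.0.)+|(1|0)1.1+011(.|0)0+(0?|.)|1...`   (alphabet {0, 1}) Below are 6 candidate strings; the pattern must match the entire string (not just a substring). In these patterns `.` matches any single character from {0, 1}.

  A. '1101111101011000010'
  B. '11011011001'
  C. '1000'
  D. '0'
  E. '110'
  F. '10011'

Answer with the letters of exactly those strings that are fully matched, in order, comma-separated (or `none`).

B, C

A → no match
B → match
C → match
D → no match
E → no match
F → no match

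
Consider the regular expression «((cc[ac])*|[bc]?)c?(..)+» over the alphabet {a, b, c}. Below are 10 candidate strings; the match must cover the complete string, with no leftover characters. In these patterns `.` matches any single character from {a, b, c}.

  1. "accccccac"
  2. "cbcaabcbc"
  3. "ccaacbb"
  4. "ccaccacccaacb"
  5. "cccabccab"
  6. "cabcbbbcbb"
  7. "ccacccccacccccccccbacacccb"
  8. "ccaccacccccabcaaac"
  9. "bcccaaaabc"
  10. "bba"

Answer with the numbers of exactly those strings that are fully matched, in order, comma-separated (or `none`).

1 → no match
2 → match
3 → match
4 → match
5 → match
6 → match
7 → match
8 → match
9 → match
10 → match

2, 3, 4, 5, 6, 7, 8, 9, 10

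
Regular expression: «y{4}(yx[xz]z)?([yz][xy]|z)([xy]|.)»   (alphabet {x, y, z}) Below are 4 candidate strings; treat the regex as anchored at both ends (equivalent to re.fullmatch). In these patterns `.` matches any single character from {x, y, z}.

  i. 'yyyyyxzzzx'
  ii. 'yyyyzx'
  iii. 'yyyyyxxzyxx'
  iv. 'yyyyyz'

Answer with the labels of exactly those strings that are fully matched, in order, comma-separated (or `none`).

i, ii, iii

i → match
ii → match
iii → match
iv → no match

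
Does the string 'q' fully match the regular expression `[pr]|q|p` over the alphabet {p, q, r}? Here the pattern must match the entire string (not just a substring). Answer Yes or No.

Yes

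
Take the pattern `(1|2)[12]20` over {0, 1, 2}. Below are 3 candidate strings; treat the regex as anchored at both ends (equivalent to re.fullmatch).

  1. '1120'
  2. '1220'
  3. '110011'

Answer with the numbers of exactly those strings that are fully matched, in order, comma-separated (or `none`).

1 → match
2 → match
3 → no match — must end with '20'

1, 2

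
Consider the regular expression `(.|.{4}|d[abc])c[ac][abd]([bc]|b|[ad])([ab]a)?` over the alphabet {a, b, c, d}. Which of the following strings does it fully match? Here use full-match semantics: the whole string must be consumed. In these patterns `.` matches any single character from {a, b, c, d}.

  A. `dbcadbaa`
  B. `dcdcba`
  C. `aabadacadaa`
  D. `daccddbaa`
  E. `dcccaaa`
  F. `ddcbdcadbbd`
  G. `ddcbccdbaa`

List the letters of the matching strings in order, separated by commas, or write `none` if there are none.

A, G

A → match
B → no match
C → no match
D → no match
E → no match
F → no match
G → match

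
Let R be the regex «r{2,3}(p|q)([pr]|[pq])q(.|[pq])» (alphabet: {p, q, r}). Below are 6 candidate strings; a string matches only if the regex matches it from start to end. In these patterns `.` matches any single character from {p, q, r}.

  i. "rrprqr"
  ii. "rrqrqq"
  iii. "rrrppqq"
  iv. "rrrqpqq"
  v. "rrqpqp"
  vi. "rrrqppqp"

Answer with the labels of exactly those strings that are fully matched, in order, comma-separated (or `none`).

i, ii, iii, iv, v

i → match
ii → match
iii → match
iv → match
v → match
vi → no match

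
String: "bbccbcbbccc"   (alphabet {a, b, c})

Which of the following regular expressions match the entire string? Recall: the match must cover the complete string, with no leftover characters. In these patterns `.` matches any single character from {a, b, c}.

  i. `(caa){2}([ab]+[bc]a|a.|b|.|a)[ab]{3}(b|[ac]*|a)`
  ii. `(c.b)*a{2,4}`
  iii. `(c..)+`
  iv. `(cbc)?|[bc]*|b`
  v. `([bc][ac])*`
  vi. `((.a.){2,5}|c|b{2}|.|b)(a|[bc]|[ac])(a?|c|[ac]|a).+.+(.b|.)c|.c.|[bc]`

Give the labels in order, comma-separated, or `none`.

i → no match — must start with "caa"
ii → no match — must end with "a"
iii → no match — must start with "c"
iv → match
v → no match
vi → match

iv, vi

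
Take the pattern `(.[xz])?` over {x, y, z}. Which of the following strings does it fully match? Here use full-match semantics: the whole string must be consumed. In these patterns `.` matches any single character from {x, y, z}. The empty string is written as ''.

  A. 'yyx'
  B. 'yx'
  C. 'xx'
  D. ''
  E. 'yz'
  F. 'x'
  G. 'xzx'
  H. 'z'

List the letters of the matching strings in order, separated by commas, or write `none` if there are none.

A. 'yyx' → no match
B. 'yx' → match
C. 'xx' → match
D. '' → match
E. 'yz' → match
F. 'x' → no match
G. 'xzx' → no match
H. 'z' → no match

B, C, D, E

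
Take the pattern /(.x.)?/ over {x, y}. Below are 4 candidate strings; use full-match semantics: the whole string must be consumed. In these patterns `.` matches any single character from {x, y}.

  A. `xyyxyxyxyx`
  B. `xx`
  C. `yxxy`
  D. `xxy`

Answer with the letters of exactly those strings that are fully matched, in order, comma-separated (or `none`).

A. `xyyxyxyxyx` → no match
B. `xx` → no match
C. `yxxy` → no match
D. `xxy` → match

D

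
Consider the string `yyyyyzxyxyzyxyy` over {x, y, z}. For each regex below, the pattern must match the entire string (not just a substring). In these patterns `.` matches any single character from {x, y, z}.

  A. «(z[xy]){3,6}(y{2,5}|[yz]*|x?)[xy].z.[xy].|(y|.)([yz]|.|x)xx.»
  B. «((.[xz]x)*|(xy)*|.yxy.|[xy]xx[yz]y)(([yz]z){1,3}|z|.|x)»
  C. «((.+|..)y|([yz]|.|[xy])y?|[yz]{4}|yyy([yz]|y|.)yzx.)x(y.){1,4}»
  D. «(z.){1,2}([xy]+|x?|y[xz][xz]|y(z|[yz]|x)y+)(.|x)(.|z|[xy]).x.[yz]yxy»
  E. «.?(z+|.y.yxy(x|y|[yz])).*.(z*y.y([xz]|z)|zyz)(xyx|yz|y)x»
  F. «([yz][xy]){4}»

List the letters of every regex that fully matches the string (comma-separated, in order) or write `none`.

A → no match
B → no match
C → match
D → no match — must start with `z`
E → no match — must end with `x`
F → no match

C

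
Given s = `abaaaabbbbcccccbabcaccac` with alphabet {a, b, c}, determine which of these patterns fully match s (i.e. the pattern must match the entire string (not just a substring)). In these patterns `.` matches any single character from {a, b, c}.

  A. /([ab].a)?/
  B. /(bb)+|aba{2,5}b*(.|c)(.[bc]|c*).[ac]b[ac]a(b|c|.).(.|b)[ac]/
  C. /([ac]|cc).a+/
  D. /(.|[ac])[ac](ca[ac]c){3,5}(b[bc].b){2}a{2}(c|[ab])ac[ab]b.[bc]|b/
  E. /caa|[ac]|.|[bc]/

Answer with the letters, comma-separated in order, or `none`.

A → no match
B → match
C → no match — must end with `a`
D → no match
E → no match

B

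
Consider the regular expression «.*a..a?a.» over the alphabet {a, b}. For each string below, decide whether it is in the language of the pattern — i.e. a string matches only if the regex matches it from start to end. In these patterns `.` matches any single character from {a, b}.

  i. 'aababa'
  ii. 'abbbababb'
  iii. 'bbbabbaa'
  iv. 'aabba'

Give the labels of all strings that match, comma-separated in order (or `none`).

i → no match
ii → no match
iii → match
iv → no match

iii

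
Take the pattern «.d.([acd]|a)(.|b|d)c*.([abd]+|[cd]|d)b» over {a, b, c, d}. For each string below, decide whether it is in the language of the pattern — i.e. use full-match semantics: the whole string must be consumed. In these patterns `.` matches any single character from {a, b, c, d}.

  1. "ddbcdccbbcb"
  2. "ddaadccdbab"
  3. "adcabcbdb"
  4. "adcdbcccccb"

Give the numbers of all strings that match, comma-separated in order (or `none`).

2, 3, 4

1 → no match
2 → match
3 → match
4 → match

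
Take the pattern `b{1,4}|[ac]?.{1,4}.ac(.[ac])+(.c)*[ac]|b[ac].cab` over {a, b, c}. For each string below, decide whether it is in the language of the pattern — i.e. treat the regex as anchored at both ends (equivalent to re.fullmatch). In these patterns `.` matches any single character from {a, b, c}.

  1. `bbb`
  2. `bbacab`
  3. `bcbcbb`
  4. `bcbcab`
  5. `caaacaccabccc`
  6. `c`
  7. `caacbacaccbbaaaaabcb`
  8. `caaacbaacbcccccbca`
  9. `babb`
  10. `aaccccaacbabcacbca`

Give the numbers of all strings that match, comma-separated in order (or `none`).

1 → match
2 → no match
3 → no match
4 → match
5 → no match
6 → no match
7 → no match
8 → match
9 → no match
10 → no match

1, 4, 8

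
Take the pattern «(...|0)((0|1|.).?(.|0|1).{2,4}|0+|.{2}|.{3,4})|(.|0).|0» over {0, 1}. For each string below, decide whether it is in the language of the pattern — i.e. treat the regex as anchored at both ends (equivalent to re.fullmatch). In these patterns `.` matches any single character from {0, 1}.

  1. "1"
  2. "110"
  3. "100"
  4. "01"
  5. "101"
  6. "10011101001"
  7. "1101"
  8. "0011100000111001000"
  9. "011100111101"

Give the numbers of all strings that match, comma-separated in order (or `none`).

1. "1" → no match
2. "110" → no match
3. "100" → no match
4. "01" → match
5. "101" → no match
6. "10011101001" → no match
7. "1101" → no match
8 → no match
9. "011100111101" → no match

4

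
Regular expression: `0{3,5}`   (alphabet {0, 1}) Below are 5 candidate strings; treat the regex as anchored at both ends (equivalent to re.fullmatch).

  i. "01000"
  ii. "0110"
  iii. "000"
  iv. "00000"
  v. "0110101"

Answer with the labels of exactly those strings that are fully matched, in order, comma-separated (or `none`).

i. "01000" → no match
ii. "0110" → no match
iii. "000" → match
iv. "00000" → match
v. "0110101" → no match — must end with "0"

iii, iv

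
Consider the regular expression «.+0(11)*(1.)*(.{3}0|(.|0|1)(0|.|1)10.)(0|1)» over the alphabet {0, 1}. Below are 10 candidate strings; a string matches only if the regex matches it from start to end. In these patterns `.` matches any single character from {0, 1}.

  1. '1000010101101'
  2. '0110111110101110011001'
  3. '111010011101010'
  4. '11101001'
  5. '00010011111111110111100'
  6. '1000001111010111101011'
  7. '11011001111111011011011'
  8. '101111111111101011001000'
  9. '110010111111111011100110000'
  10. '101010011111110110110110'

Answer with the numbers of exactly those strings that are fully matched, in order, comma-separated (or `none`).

1 → no match
2 → match
3 → match
4 → no match
5 → no match
6 → no match
7 → match
8 → match
9 → no match
10 → no match

2, 3, 7, 8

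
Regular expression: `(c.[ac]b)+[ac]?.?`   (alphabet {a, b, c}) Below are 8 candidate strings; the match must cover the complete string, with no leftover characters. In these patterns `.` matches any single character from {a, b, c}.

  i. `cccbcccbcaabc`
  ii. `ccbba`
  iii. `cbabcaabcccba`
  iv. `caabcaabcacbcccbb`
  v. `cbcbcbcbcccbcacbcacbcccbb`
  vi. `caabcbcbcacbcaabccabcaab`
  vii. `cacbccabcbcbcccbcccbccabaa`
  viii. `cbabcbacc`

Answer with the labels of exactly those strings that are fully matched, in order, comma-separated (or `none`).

i, iii, iv, v, vi, vii

i → match
ii → no match
iii → match
iv → match
v → match
vi → match
vii → match
viii → no match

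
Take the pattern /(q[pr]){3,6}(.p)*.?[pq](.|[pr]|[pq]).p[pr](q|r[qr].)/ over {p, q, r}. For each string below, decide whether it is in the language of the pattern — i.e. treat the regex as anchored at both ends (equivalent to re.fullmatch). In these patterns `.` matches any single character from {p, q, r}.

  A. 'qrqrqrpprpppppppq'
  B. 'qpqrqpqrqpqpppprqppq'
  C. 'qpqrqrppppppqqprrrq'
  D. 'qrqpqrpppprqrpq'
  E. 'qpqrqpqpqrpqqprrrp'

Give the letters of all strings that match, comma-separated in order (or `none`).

A → match
B → match
C → match
D → no match
E → match

A, B, C, E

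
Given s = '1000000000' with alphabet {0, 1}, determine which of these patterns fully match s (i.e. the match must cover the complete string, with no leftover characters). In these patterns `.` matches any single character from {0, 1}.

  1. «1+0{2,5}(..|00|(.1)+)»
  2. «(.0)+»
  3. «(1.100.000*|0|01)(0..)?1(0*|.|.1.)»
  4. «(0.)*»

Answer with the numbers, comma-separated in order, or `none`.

1 → no match
2 → match
3 → no match
4 → no match

2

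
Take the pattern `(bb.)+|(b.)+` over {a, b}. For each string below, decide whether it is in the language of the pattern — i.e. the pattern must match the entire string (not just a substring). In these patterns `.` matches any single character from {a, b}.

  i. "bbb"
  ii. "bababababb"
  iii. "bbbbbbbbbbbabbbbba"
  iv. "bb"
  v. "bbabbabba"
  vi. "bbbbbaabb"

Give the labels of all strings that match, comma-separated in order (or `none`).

i. "bbb" → match
ii. "bababababb" → match
iii → match
iv. "bb" → match
v. "bbabbabba" → match
vi. "bbbbbaabb" → no match

i, ii, iii, iv, v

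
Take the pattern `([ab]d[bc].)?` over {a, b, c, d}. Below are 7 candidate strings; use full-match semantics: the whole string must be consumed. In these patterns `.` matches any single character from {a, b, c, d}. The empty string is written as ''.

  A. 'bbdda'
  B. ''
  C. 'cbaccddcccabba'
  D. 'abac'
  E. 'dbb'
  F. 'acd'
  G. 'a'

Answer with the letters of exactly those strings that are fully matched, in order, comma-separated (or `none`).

B

A. 'bbdda' → no match
B. '' → match
C → no match
D. 'abac' → no match
E. 'dbb' → no match
F. 'acd' → no match
G. 'a' → no match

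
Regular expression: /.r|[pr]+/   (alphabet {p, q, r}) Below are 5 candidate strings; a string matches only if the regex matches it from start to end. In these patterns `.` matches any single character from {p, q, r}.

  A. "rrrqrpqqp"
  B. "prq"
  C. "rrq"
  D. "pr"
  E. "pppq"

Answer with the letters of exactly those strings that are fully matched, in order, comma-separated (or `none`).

A → no match
B → no match
C → no match
D → match
E → no match

D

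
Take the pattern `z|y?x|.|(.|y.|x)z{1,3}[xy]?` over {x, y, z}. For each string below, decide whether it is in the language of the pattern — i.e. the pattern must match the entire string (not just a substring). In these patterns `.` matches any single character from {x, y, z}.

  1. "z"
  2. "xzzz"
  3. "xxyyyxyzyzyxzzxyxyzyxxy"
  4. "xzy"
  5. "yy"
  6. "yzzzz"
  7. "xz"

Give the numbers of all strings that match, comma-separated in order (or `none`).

1, 2, 4, 6, 7

1 → match
2 → match
3 → no match
4 → match
5 → no match
6 → match
7 → match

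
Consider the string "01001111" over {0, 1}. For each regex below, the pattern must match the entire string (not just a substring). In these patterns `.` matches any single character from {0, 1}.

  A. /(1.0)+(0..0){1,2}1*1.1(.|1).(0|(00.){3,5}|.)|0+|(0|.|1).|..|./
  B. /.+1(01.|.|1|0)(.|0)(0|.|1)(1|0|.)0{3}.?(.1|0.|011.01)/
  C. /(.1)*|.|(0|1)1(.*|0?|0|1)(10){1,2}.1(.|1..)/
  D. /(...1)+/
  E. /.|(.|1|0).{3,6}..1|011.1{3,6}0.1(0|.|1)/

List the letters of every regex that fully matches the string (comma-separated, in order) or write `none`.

E

A → no match
B → no match
C → no match
D → no match
E → match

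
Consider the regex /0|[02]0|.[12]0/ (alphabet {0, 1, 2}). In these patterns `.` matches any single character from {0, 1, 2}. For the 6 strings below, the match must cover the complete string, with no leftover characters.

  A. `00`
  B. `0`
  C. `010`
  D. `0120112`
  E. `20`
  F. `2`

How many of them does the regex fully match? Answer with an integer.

A → match
B → match
C → match
D → no match — must end with `0`
E → match
F → no match — must end with `0`
Total matched: 4

4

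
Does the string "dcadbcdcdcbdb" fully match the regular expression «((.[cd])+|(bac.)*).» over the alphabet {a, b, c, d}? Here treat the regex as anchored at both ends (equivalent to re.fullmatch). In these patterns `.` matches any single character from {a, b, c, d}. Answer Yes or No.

Yes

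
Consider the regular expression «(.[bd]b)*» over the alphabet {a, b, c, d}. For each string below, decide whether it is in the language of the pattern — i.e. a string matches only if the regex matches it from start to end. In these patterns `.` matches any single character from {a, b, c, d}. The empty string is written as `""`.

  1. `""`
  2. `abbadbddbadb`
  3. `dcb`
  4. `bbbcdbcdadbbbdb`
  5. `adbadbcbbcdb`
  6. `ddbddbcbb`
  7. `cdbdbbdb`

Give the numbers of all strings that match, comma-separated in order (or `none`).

1 → match
2 → match
3 → no match
4 → no match
5 → match
6 → match
7 → no match

1, 2, 5, 6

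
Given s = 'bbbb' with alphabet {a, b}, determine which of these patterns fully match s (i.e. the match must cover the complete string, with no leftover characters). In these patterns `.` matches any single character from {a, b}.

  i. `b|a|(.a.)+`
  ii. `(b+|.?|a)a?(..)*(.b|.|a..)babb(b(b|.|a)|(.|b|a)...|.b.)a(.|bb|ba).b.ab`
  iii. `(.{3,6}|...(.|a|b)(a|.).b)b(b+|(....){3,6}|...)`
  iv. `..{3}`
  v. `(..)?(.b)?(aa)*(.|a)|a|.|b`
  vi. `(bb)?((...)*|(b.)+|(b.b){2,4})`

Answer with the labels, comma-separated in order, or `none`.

i → no match
ii → no match — must end with 'ab'
iii → no match
iv → match
v → no match
vi → match

iv, vi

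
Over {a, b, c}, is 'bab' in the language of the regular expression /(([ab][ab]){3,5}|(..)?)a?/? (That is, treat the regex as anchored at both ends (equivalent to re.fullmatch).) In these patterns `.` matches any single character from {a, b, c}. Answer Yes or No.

No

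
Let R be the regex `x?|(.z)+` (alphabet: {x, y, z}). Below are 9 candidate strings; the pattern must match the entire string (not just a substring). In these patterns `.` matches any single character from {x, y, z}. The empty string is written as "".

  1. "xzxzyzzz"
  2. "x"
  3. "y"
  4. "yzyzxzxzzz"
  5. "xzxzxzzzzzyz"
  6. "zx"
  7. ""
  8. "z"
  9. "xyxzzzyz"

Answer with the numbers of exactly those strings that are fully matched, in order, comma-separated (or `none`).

1, 2, 4, 5, 7

1 → match
2 → match
3 → no match
4 → match
5 → match
6 → no match
7 → match
8 → no match
9 → no match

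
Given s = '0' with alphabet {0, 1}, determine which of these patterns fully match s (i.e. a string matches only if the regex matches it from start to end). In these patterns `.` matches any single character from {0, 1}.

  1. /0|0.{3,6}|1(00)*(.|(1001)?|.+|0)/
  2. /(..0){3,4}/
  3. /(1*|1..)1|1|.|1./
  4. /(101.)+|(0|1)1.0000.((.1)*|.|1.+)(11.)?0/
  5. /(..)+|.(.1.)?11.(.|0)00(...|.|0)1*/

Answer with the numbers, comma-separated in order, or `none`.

1 → match
2 → no match
3 → match
4 → no match
5 → no match

1, 3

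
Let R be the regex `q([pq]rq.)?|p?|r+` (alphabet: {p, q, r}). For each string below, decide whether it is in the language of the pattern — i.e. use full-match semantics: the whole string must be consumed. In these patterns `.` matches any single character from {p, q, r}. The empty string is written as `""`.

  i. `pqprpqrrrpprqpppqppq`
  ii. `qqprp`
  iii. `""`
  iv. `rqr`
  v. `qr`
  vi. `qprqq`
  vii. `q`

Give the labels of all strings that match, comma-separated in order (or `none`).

i → no match
ii → no match
iii → match
iv → no match
v → no match
vi → match
vii → match

iii, vi, vii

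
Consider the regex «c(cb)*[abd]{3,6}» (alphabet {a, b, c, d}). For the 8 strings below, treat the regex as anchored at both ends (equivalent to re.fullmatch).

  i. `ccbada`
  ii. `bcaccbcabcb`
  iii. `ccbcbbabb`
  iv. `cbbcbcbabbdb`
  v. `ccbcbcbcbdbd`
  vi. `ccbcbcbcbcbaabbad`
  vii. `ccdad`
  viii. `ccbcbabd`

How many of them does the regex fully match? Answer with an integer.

i. `ccbada` → match
ii. `bcaccbcabcb` → no match — must start with `c`
iii. `ccbcbbabb` → match
iv. `cbbcbcbabbdb` → no match
v. `ccbcbcbcbdbd` → match
vi → match
vii. `ccdad` → no match
viii. `ccbcbabd` → match
Total matched: 5

5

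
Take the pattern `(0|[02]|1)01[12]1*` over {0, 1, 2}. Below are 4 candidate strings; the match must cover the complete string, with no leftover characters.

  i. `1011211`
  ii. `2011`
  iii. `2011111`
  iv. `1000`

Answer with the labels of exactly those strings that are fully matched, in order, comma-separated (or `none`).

ii, iii

i → no match
ii → match
iii → match
iv → no match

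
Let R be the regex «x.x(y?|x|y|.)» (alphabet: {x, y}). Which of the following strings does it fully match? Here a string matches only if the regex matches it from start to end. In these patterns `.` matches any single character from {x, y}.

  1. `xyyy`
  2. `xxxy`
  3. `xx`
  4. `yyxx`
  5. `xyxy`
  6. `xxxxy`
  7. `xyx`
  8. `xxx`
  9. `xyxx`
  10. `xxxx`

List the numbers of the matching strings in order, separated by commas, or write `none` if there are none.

2, 5, 7, 8, 9, 10

1. `xyyy` → no match
2. `xxxy` → match
3. `xx` → no match
4. `yyxx` → no match — must start with `x`
5. `xyxy` → match
6. `xxxxy` → no match
7. `xyx` → match
8. `xxx` → match
9. `xyxx` → match
10. `xxxx` → match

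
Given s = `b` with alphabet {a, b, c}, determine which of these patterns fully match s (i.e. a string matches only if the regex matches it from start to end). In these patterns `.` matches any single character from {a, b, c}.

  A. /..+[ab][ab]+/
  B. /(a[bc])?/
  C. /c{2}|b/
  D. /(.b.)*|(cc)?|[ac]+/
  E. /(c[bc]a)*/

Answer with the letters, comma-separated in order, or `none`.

A → no match
B → no match
C → match
D → no match
E → no match

C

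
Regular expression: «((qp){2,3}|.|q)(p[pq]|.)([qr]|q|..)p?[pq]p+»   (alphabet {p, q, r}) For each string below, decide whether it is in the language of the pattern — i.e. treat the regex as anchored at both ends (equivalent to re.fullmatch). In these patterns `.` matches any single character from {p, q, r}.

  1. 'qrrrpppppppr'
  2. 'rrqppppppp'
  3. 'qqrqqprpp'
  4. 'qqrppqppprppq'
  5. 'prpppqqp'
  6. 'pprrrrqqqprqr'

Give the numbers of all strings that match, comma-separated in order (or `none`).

2

1 → no match — must end with 'p'
2 → match
3 → no match
4 → no match — must end with 'p'
5 → no match
6 → no match — must end with 'p'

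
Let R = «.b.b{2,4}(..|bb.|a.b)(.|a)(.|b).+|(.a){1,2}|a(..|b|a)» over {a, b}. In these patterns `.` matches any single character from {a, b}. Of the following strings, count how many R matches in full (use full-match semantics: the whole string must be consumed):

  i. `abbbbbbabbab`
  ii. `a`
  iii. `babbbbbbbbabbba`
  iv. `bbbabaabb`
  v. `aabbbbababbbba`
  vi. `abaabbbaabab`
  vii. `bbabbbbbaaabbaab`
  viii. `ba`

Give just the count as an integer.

3

i → match
ii → no match
iii → no match
iv → no match
v → no match
vi → no match
vii → match
viii → match
Total matched: 3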